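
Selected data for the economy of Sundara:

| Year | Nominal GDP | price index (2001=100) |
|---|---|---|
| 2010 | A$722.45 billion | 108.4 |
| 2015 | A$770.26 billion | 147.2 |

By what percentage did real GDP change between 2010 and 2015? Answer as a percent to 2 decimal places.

-21.49%

Deflate each year: 2010 → 722.45/1.084 = 666.47; 2015 → 770.26/1.472 = 523.27.
So real GDP changed by 523.27/666.47 − 1 = -0.2149, i.e. -21.49%.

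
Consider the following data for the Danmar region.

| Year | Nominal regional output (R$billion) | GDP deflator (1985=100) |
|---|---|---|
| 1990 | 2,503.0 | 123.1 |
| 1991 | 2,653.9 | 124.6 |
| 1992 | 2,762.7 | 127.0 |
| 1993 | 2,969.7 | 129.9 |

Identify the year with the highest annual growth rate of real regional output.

1993

1991: real = 2653.9/1.246 = 2129.94; growth vs 1990 (2033.31) = 4.75%.
1992: real = 2762.7/1.270 = 2175.35; growth vs 1991 (2129.94) = 2.13%.
1993: real = 2969.7/1.299 = 2286.14; growth vs 1992 (2175.35) = 5.09%.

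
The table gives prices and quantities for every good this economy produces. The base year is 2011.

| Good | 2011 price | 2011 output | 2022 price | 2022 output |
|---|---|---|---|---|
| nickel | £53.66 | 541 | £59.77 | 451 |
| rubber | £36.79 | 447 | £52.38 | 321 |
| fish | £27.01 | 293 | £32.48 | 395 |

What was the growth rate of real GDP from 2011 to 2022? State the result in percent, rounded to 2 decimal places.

-12.57%

Real GDP 2011 = Nominal GDP 2011 = 53.66·541 + 36.79·447 + 27.01·293 = 53389.12.
Real GDP 2022 (at 2011 prices) = 53.66·451 + 36.79·321 + 27.01·395 = 46679.20.
Real growth = 46679.20/53389.12 − 1 = -0.1257.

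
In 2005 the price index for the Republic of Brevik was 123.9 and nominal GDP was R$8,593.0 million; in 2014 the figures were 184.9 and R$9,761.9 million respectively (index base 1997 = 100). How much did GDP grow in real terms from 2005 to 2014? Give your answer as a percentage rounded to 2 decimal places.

Real GDP 2005 = 8593.0 / 1.239 = 6935.43.
Real GDP 2014 = 9761.9 / 1.849 = 5279.56.
Real growth = 5279.56 / 6935.43 − 1 = -0.2388.

-23.88%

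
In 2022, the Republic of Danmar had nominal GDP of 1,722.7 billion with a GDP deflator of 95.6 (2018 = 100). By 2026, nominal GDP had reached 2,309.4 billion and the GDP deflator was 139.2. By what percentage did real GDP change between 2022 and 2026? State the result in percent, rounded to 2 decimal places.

Deflate each year: 2022 → 1722.7/0.956 = 1801.99; 2026 → 2309.4/1.392 = 1659.05.
So real GDP changed by 1659.05/1801.99 − 1 = -0.0793, i.e. -7.93%.

-7.93%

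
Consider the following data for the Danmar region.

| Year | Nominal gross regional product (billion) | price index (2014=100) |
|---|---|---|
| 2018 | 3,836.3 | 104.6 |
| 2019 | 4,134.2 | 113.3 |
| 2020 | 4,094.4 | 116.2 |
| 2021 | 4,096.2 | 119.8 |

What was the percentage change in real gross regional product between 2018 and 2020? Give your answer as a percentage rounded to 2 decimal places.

-3.93%

Real gross regional product 2018 = 3836.3/1.046 = 3667.59.
Real gross regional product 2020 = 4094.4/1.162 = 3523.58.
Change = 3523.58/3667.59 − 1 = -0.0393.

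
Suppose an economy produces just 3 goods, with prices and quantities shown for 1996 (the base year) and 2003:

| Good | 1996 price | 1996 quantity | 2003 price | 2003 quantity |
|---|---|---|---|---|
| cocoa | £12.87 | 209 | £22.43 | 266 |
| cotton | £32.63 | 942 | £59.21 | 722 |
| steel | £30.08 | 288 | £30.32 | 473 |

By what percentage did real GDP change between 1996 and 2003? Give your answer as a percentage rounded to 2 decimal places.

Real GDP 1996 = Nominal GDP 1996 = 12.87·209 + 32.63·942 + 30.08·288 = 42090.33.
Real GDP 2003 (at 1996 prices) = 12.87·266 + 32.63·722 + 30.08·473 = 41210.12.
Real growth = 41210.12/42090.33 − 1 = -0.0209.

-2.09%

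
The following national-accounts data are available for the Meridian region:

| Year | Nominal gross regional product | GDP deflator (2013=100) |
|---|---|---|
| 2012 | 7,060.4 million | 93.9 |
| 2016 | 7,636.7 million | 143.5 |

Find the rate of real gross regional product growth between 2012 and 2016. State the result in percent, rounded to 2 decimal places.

Real gross regional product 2012 = 7060.4 / 0.939 = 7519.06.
Real gross regional product 2016 = 7636.7 / 1.435 = 5321.74.
Real growth = 5321.74 / 7519.06 − 1 = -0.2922.

-29.22%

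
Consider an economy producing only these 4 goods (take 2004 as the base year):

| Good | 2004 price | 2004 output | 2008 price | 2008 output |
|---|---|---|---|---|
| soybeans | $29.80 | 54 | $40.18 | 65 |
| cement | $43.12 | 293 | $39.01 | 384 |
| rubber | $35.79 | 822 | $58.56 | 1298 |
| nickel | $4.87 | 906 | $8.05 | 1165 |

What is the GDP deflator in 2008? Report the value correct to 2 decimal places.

145.82

Nominal GDP 2008 = 40.18·65 + 39.01·384 + 58.56·1298 + 8.05·1165 = 102980.67.
Real GDP 2008 (at 2004 prices) = 29.80·65 + 43.12·384 + 35.79·1298 + 4.87·1165 = 70624.05.
Deflator = Nominal/Real × 100 = 102980.67/70624.05 × 100 = 145.815.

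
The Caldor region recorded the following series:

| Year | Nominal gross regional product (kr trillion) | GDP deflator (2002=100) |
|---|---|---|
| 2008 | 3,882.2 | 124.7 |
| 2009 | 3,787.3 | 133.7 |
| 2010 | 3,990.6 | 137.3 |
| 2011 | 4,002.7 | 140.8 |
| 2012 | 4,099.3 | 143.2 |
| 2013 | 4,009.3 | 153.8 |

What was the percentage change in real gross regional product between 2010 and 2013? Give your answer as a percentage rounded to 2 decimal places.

-10.31%

Real gross regional product 2010 = 3990.6/1.373 = 2906.48.
Real gross regional product 2013 = 4009.3/1.538 = 2606.83.
Change = 2606.83/2906.48 − 1 = -0.1031.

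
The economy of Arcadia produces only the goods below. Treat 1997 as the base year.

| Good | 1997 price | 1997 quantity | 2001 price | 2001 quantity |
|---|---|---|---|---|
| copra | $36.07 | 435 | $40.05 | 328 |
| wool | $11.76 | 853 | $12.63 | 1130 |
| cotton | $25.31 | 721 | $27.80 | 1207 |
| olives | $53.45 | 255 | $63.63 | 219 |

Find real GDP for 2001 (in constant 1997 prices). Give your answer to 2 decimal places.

$67374.48

Real GDP 2001 = Σ (p_1997 × q_2001) = 36.07·328 + 11.76·1130 + 25.31·1207 + 53.45·219 = 67374.48.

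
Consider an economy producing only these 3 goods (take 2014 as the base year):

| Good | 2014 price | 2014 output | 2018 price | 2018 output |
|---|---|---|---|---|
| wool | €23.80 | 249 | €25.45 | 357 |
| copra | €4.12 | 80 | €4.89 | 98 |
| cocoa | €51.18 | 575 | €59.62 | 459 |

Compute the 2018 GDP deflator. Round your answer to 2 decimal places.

Nominal GDP 2018 = 25.45·357 + 4.89·98 + 59.62·459 = 36930.45.
Real GDP 2018 (at 2014 prices) = 23.80·357 + 4.12·98 + 51.18·459 = 32391.98.
Deflator = Nominal/Real × 100 = 36930.45/32391.98 × 100 = 114.011.

114.01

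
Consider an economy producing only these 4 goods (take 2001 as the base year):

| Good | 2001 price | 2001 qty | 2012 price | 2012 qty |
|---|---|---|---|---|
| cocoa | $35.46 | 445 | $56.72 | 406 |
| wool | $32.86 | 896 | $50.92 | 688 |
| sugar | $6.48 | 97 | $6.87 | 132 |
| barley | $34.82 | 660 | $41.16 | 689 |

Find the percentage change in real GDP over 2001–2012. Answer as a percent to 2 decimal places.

-10.14%

Real GDP 2001 = Nominal GDP 2001 = 35.46·445 + 32.86·896 + 6.48·97 + 34.82·660 = 68832.02.
Real GDP 2012 (at 2001 prices) = 35.46·406 + 32.86·688 + 6.48·132 + 34.82·689 = 61850.78.
Real growth = 61850.78/68832.02 − 1 = -0.1014.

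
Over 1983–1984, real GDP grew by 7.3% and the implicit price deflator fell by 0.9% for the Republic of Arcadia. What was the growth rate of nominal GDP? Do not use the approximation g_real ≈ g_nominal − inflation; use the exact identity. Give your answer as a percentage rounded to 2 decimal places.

(1 + g_nom) = (1 + g_real)(1 + π) = 1.0730 × 0.9910 = 1.06334.

6.33%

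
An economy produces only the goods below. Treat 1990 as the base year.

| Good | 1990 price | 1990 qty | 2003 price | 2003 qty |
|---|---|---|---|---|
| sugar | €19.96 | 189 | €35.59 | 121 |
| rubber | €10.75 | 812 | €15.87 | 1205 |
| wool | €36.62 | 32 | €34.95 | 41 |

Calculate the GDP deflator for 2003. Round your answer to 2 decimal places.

147.38

Nominal GDP 2003 = 35.59·121 + 15.87·1205 + 34.95·41 = 24862.69.
Real GDP 2003 (at 1990 prices) = 19.96·121 + 10.75·1205 + 36.62·41 = 16870.33.
Deflator = Nominal/Real × 100 = 24862.69/16870.33 × 100 = 147.375.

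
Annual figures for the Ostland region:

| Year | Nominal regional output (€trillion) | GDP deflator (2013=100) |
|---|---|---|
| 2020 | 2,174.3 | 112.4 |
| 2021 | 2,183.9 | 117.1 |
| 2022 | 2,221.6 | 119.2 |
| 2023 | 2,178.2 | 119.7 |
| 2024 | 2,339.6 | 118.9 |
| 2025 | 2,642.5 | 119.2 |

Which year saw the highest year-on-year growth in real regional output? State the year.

2025

2021: real = 2183.9/1.171 = 1864.99; growth vs 2020 (1934.43) = -3.59%.
2022: real = 2221.6/1.192 = 1863.76; growth vs 2021 (1864.99) = -0.07%.
2023: real = 2178.2/1.197 = 1819.72; growth vs 2022 (1863.76) = -2.36%.
2024: real = 2339.6/1.189 = 1967.70; growth vs 2023 (1819.72) = 8.13%.
2025: real = 2642.5/1.192 = 2216.86; growth vs 2024 (1967.70) = 12.66%.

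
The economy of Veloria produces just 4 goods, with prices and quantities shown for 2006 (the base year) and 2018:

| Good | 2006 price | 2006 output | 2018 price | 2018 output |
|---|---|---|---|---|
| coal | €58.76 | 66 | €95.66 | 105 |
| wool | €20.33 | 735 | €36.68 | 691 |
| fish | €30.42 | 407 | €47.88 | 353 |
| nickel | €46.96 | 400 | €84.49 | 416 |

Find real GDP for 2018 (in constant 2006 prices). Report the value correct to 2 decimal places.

€50491.45

Real GDP 2018 = Σ (p_2006 × q_2018) = 58.76·105 + 20.33·691 + 30.42·353 + 46.96·416 = 50491.45.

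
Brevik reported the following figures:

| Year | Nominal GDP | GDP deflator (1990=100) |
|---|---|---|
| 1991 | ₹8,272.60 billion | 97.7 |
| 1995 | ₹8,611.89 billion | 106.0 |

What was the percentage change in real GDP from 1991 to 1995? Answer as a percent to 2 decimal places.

Real GDP 1991 = 8272.60 / 0.977 = 8467.35.
Real GDP 1995 = 8611.89 / 1.060 = 8124.42.
Real growth = 8124.42 / 8467.35 − 1 = -0.0405.

-4.05%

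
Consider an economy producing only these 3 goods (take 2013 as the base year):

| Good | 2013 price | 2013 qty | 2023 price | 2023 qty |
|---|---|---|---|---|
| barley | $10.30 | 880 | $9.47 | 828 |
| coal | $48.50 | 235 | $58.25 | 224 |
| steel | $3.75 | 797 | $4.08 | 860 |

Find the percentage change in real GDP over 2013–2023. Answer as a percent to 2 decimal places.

Real GDP 2013 = Nominal GDP 2013 = 10.30·880 + 48.50·235 + 3.75·797 = 23450.25.
Real GDP 2023 (at 2013 prices) = 10.30·828 + 48.50·224 + 3.75·860 = 22617.40.
Real growth = 22617.40/23450.25 − 1 = -0.0355.

-3.55%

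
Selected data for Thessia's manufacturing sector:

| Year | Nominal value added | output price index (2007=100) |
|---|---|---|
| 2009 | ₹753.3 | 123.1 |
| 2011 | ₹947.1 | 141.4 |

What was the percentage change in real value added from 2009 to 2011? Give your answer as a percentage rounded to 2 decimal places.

9.46%

Deflate each year: 2009 → 753.3/1.231 = 611.94; 2011 → 947.1/1.414 = 669.80.
So real value added changed by 669.80/611.94 − 1 = 0.0946, i.e. 9.46%.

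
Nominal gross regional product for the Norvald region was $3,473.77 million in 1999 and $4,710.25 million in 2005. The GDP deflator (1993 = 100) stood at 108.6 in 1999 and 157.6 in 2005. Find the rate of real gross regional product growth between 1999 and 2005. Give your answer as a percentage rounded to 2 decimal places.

-6.56%

Real gross regional product 1999 = 3473.77 / 1.086 = 3198.68.
Real gross regional product 2005 = 4710.25 / 1.576 = 2988.74.
Real growth = 2988.74 / 3198.68 − 1 = -0.0656.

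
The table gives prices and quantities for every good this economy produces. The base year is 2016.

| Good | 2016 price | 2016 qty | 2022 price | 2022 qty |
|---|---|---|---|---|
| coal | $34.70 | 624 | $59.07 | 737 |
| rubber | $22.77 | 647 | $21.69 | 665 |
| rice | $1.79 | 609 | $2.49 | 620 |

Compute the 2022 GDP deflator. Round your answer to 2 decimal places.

Nominal GDP 2022 = 59.07·737 + 21.69·665 + 2.49·620 = 59502.24.
Real GDP 2022 (at 2016 prices) = 34.70·737 + 22.77·665 + 1.79·620 = 41825.75.
Deflator = Nominal/Real × 100 = 59502.24/41825.75 × 100 = 142.262.

142.26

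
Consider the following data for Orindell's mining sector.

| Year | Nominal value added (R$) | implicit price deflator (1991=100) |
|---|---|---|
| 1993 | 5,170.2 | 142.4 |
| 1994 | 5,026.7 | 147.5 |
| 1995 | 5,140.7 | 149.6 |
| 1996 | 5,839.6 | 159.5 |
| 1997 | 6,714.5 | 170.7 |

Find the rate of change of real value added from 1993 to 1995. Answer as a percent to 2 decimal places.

-5.36%

Real value added 1993 = 5170.2/1.424 = 3630.76.
Real value added 1995 = 5140.7/1.496 = 3436.30.
Change = 3436.30/3630.76 − 1 = -0.0536.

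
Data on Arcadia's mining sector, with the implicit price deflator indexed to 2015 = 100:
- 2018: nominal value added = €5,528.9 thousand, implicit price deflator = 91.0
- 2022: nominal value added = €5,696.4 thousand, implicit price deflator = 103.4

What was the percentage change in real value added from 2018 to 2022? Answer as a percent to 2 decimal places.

-9.33%

Deflate each year: 2018 → 5528.9/0.910 = 6075.71; 2022 → 5696.4/1.034 = 5509.09.
So real value added changed by 5509.09/6075.71 − 1 = -0.0933, i.e. -9.33%.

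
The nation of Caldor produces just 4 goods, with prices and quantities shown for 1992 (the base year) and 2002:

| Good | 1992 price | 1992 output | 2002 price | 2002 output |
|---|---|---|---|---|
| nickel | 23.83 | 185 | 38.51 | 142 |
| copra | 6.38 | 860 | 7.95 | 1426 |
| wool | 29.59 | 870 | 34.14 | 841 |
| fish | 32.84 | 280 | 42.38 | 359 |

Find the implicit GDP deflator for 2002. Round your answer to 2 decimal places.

Nominal GDP 2002 = 38.51·142 + 7.95·1426 + 34.14·841 + 42.38·359 = 60731.28.
Real GDP 2002 (at 1992 prices) = 23.83·142 + 6.38·1426 + 29.59·841 + 32.84·359 = 49156.49.
Deflator = Nominal/Real × 100 = 60731.28/49156.49 × 100 = 123.547.

123.55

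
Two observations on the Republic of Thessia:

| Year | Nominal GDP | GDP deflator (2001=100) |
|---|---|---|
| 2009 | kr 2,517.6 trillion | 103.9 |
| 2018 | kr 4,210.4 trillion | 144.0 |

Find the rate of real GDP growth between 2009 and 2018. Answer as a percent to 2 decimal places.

20.67%

Real GDP 2009 = 2517.6 / 1.039 = 2423.10.
Real GDP 2018 = 4210.4 / 1.440 = 2923.89.
Real growth = 2923.89 / 2423.10 − 1 = 0.2067.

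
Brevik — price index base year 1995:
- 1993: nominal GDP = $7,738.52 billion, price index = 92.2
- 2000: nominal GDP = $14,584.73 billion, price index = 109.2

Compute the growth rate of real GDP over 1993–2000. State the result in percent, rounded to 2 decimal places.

59.13%

Real GDP 1993 = 7738.52 / 0.922 = 8393.19.
Real GDP 2000 = 14584.73 / 1.092 = 13355.98.
Real growth = 13355.98 / 8393.19 − 1 = 0.5913.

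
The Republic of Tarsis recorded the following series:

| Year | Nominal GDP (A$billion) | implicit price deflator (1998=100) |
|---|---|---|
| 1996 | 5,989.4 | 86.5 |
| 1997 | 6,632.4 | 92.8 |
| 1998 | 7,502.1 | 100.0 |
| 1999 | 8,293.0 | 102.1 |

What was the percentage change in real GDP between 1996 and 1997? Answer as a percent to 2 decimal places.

3.22%

Real GDP 1996 = 5989.4/0.865 = 6924.16.
Real GDP 1997 = 6632.4/0.928 = 7146.98.
Change = 7146.98/6924.16 − 1 = 0.0322.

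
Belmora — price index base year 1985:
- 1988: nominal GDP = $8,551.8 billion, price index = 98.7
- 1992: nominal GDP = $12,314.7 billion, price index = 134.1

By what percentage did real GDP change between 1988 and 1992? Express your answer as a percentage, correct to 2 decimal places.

Deflate each year: 1988 → 8551.8/0.987 = 8664.44; 1992 → 12314.7/1.341 = 9183.22.
So real GDP changed by 9183.22/8664.44 − 1 = 0.0599, i.e. 5.99%.

5.99%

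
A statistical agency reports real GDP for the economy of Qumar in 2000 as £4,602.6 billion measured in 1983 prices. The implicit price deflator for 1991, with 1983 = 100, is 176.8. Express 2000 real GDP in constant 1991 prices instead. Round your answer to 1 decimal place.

Real GDP in 1991 prices = Real GDP in 1983 prices × (P_1991/P_1983) = 4602.6 × 1.768 = 8137.40.

£8,137.4 billion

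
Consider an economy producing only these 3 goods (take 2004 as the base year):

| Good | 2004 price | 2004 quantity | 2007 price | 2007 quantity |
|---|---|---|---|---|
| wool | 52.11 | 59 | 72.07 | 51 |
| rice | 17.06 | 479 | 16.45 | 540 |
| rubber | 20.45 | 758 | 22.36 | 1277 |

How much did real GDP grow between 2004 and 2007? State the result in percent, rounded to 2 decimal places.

42.01%

Real GDP 2004 = Nominal GDP 2004 = 52.11·59 + 17.06·479 + 20.45·758 = 26747.33.
Real GDP 2007 (at 2004 prices) = 52.11·51 + 17.06·540 + 20.45·1277 = 37984.66.
Real growth = 37984.66/26747.33 − 1 = 0.4201.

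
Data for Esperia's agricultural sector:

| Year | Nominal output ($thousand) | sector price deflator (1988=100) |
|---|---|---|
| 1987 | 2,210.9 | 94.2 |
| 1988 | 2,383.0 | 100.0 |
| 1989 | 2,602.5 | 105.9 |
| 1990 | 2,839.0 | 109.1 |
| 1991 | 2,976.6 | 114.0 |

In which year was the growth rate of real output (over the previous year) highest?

1988: real = 2383.0/1.000 = 2383.00; growth vs 1987 (2347.03) = 1.53%.
1989: real = 2602.5/1.059 = 2457.51; growth vs 1988 (2383.00) = 3.13%.
1990: real = 2839.0/1.091 = 2602.20; growth vs 1989 (2457.51) = 5.89%.
1991: real = 2976.6/1.140 = 2611.05; growth vs 1990 (2602.20) = 0.34%.

1990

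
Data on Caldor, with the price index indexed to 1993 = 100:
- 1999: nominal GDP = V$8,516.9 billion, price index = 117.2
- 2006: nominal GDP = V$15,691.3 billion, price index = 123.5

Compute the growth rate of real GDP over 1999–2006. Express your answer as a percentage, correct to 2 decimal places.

Deflate each year: 1999 → 8516.9/1.172 = 7266.98; 2006 → 15691.3/1.235 = 12705.51.
So real GDP changed by 12705.51/7266.98 − 1 = 0.7484, i.e. 74.84%.

74.84%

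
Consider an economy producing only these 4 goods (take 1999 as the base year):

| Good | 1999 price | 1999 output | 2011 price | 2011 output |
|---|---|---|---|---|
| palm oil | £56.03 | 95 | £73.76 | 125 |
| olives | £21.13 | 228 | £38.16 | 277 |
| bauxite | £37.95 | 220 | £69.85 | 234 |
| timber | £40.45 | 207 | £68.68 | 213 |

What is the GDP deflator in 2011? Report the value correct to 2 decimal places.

167.25

Nominal GDP 2011 = 73.76·125 + 38.16·277 + 69.85·234 + 68.68·213 = 50764.06.
Real GDP 2011 (at 1999 prices) = 56.03·125 + 21.13·277 + 37.95·234 + 40.45·213 = 30352.91.
Deflator = Nominal/Real × 100 = 50764.06/30352.91 × 100 = 167.246.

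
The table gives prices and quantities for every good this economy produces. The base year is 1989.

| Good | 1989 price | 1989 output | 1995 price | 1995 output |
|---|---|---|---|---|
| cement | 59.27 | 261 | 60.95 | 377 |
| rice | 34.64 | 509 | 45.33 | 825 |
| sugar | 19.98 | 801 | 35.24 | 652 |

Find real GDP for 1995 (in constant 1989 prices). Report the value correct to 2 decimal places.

Real GDP 1995 = Σ (p_1989 × q_1995) = 59.27·377 + 34.64·825 + 19.98·652 = 63949.75.

63949.75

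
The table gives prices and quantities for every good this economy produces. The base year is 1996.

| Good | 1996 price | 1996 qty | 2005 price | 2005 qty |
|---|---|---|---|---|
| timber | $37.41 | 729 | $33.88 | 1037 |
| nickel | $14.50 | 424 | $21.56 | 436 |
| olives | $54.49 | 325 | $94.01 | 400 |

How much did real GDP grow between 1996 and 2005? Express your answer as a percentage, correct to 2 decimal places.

30.87%

Real GDP 1996 = Nominal GDP 1996 = 37.41·729 + 14.50·424 + 54.49·325 = 51129.14.
Real GDP 2005 (at 1996 prices) = 37.41·1037 + 14.50·436 + 54.49·400 = 66912.17.
Real growth = 66912.17/51129.14 − 1 = 0.3087.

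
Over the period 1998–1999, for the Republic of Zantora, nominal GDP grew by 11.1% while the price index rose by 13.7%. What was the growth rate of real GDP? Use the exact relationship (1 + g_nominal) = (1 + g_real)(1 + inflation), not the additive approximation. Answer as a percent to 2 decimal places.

-2.29%

(1 + g_nom) = (1 + g_real)(1 + π), so g_real = 1.1110 / 1.1370 − 1 = -0.02287.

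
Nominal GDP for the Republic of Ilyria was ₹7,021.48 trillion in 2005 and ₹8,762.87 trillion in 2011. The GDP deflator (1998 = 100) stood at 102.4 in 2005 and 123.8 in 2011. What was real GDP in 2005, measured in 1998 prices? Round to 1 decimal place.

₹6,856.9 trillion

Real GDP = Nominal / (GDP deflator/100) = 7021.48 / 1.024 = 6856.91.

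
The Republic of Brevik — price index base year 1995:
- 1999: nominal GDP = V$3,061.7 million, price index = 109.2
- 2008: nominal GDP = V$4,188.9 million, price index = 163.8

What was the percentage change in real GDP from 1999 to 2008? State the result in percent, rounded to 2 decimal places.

-8.79%

Deflate each year: 1999 → 3061.7/1.092 = 2803.75; 2008 → 4188.9/1.638 = 2557.33.
So real GDP changed by 2557.33/2803.75 − 1 = -0.0879, i.e. -8.79%.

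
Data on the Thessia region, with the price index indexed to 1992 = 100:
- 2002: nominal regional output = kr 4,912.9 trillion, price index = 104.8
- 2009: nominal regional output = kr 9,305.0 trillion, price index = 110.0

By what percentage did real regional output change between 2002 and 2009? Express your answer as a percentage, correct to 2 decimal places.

80.45%

Real regional output 2002 = 4912.9 / 1.048 = 4687.88.
Real regional output 2009 = 9305.0 / 1.100 = 8459.09.
Real growth = 8459.09 / 4687.88 − 1 = 0.8045.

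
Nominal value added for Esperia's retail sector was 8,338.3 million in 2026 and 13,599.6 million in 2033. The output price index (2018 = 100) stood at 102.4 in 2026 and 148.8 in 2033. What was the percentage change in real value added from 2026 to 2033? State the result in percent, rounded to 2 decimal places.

Deflate each year: 2026 → 8338.3/1.024 = 8142.87; 2033 → 13599.6/1.488 = 9139.52.
So real value added changed by 9139.52/8142.87 − 1 = 0.1224, i.e. 12.24%.

12.24%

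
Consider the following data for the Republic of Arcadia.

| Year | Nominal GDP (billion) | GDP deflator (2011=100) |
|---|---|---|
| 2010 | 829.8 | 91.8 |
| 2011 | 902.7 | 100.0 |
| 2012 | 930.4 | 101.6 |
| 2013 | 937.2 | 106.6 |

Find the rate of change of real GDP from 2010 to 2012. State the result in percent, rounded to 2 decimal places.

Real GDP 2010 = 829.8/0.918 = 903.92.
Real GDP 2012 = 930.4/1.016 = 915.75.
Change = 915.75/903.92 − 1 = 0.0131.

1.31%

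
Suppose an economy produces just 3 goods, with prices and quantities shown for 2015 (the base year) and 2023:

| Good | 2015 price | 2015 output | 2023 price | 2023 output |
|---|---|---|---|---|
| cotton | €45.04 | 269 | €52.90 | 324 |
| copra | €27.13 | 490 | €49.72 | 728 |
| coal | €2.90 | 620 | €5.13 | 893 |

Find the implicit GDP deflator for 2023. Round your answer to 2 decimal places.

Nominal GDP 2023 = 52.90·324 + 49.72·728 + 5.13·893 = 57916.85.
Real GDP 2023 (at 2015 prices) = 45.04·324 + 27.13·728 + 2.90·893 = 36933.30.
Deflator = Nominal/Real × 100 = 57916.85/36933.30 × 100 = 156.815.

156.81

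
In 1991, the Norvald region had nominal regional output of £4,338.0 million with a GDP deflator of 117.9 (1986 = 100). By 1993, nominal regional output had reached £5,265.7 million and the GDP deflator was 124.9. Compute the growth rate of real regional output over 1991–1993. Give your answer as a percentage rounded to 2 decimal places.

Real regional output 1991 = 4338.0 / 1.179 = 3679.39.
Real regional output 1993 = 5265.7 / 1.249 = 4215.93.
Real growth = 4215.93 / 3679.39 − 1 = 0.1458.

14.58%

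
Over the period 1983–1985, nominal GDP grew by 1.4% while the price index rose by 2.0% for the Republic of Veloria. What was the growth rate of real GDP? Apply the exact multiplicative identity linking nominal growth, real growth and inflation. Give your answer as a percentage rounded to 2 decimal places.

-0.59%

(1 + g_nom) = (1 + g_real)(1 + π), so g_real = 1.0140 / 1.0200 − 1 = -0.00588.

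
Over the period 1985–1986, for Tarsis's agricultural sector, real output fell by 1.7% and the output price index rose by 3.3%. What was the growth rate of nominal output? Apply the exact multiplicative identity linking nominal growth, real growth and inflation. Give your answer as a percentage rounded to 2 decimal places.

1.54%

(1 + g_nom) = (1 + g_real)(1 + π) = 0.9830 × 1.0330 = 1.01544.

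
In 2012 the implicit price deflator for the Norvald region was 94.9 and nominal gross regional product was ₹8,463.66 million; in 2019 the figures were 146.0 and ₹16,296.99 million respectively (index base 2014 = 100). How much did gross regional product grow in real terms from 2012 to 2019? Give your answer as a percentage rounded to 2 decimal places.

Real gross regional product 2012 = 8463.66 / 0.949 = 8918.50.
Real gross regional product 2019 = 16296.99 / 1.460 = 11162.32.
Real growth = 11162.32 / 8918.50 − 1 = 0.2516.

25.16%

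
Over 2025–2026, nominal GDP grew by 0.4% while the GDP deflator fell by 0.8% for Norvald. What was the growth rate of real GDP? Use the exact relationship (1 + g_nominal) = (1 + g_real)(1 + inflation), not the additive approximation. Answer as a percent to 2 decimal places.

(1 + g_nom) = (1 + g_real)(1 + π), so g_real = 1.0040 / 0.9920 − 1 = 0.01210.

1.21%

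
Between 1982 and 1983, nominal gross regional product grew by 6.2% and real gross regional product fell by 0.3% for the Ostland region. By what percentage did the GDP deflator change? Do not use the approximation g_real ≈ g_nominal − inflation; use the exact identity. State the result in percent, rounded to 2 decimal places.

6.52%

(1 + g_nom) = (1 + g_real)(1 + π), so π = 1.0620 / 0.9970 − 1 = 0.06520.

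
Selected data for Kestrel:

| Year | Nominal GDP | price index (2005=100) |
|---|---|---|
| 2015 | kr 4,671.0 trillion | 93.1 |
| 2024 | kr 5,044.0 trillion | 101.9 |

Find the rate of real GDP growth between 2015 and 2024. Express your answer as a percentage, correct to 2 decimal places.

Real GDP 2015 = 4671.0 / 0.931 = 5017.19.
Real GDP 2024 = 5044.0 / 1.019 = 4949.95.
Real growth = 4949.95 / 5017.19 − 1 = -0.0134.

-1.34%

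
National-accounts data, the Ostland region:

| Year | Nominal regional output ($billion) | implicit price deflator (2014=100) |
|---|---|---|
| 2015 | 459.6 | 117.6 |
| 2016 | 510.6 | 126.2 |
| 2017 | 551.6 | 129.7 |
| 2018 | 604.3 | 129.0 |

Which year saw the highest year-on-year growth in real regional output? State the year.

2016: real = 510.6/1.262 = 404.60; growth vs 2015 (390.82) = 3.53%.
2017: real = 551.6/1.297 = 425.29; growth vs 2016 (404.60) = 5.11%.
2018: real = 604.3/1.290 = 468.45; growth vs 2017 (425.29) = 10.15%.

2018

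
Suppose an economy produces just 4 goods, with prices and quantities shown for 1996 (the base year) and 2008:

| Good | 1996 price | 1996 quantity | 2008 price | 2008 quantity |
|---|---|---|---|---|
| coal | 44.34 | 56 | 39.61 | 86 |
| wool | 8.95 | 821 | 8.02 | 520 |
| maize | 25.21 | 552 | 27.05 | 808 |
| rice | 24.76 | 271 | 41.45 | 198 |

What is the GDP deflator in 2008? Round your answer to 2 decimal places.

111.56

Nominal GDP 2008 = 39.61·86 + 8.02·520 + 27.05·808 + 41.45·198 = 37640.36.
Real GDP 2008 (at 1996 prices) = 44.34·86 + 8.95·520 + 25.21·808 + 24.76·198 = 33739.40.
Deflator = Nominal/Real × 100 = 37640.36/33739.40 × 100 = 111.562.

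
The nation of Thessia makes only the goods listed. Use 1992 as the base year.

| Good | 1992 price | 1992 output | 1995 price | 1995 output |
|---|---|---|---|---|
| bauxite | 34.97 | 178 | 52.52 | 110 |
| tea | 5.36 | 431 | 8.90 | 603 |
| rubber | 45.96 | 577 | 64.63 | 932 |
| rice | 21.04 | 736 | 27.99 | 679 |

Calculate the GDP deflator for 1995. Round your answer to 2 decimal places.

Nominal GDP 1995 = 52.52·110 + 8.90·603 + 64.63·932 + 27.99·679 = 90384.27.
Real GDP 1995 (at 1992 prices) = 34.97·110 + 5.36·603 + 45.96·932 + 21.04·679 = 64199.66.
Deflator = Nominal/Real × 100 = 90384.27/64199.66 × 100 = 140.786.

140.79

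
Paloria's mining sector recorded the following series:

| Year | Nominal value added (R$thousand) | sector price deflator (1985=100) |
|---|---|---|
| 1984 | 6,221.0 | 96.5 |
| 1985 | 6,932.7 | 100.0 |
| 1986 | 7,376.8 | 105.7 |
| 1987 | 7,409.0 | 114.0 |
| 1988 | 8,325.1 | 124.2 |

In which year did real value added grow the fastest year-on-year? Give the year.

1985: real = 6932.7/1.000 = 6932.70; growth vs 1984 (6446.63) = 7.54%.
1986: real = 7376.8/1.057 = 6979.00; growth vs 1985 (6932.70) = 0.67%.
1987: real = 7409.0/1.140 = 6499.12; growth vs 1986 (6979.00) = -6.88%.
1988: real = 8325.1/1.242 = 6702.98; growth vs 1987 (6499.12) = 3.14%.

1985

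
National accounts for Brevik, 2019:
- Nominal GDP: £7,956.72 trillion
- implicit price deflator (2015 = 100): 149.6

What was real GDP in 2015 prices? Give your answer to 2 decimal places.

£5,318.66 trillion

Real GDP = Nominal / (implicit price deflator/100) = 7956.72 / 1.496 = 5318.66.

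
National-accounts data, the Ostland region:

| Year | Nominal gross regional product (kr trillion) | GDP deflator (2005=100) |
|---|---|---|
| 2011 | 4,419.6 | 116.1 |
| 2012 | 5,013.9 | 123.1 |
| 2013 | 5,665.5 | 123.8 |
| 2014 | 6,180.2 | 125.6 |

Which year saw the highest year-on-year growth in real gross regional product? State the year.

2013

2012: real = 5013.9/1.231 = 4073.03; growth vs 2011 (3806.72) = 7.00%.
2013: real = 5665.5/1.238 = 4576.33; growth vs 2012 (4073.03) = 12.36%.
2014: real = 6180.2/1.256 = 4920.54; growth vs 2013 (4576.33) = 7.52%.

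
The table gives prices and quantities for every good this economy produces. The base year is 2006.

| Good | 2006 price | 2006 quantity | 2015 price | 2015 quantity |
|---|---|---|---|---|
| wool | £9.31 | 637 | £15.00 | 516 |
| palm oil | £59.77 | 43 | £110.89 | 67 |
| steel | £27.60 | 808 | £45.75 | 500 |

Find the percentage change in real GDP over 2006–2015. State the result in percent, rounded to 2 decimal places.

Real GDP 2006 = Nominal GDP 2006 = 9.31·637 + 59.77·43 + 27.60·808 = 30801.38.
Real GDP 2015 (at 2006 prices) = 9.31·516 + 59.77·67 + 27.60·500 = 22608.55.
Real growth = 22608.55/30801.38 − 1 = -0.2660.

-26.60%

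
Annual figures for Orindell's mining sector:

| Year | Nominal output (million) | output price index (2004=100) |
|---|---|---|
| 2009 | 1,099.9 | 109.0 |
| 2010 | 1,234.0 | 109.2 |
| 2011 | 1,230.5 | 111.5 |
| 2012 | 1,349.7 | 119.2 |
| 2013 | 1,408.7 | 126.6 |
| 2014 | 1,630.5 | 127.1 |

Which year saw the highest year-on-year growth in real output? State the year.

2014

2010: real = 1234.0/1.092 = 1130.04; growth vs 2009 (1009.08) = 11.99%.
2011: real = 1230.5/1.115 = 1103.59; growth vs 2010 (1130.04) = -2.34%.
2012: real = 1349.7/1.192 = 1132.30; growth vs 2011 (1103.59) = 2.60%.
2013: real = 1408.7/1.266 = 1112.72; growth vs 2012 (1132.30) = -1.73%.
2014: real = 1630.5/1.271 = 1282.85; growth vs 2013 (1112.72) = 15.29%.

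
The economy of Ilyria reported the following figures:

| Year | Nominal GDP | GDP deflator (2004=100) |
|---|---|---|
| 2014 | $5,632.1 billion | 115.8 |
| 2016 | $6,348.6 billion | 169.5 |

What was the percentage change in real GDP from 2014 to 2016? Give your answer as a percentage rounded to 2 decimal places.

Real GDP 2014 = 5632.1 / 1.158 = 4863.64.
Real GDP 2016 = 6348.6 / 1.695 = 3745.49.
Real growth = 3745.49 / 4863.64 − 1 = -0.2299.

-22.99%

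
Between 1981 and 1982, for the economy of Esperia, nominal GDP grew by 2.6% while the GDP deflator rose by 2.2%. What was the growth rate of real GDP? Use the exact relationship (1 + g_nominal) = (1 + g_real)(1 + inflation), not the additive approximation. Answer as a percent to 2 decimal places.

(1 + g_nom) = (1 + g_real)(1 + π), so g_real = 1.0260 / 1.0220 − 1 = 0.00391.

0.39%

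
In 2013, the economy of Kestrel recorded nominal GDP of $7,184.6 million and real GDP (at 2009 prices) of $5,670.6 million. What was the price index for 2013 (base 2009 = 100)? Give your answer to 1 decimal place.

price index = (Nominal / Real) × 100 = 7184.6 / 5670.6 × 100 = 126.70.

126.7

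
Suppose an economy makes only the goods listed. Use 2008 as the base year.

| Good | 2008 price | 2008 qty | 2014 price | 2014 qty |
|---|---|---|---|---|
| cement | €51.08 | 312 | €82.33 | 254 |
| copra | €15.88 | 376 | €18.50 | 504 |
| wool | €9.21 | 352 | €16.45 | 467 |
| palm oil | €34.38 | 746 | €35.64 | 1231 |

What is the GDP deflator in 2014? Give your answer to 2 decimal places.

120.99

Nominal GDP 2014 = 82.33·254 + 18.50·504 + 16.45·467 + 35.64·1231 = 81790.81.
Real GDP 2014 (at 2008 prices) = 51.08·254 + 15.88·504 + 9.21·467 + 34.38·1231 = 67600.69.
Deflator = Nominal/Real × 100 = 81790.81/67600.69 × 100 = 120.991.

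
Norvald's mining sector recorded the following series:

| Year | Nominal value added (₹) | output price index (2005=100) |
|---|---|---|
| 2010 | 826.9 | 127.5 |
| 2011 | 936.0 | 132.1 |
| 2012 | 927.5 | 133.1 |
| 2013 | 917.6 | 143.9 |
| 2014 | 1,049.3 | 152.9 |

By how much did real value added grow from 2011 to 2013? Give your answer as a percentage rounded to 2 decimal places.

Real value added 2011 = 936.0/1.321 = 708.55.
Real value added 2013 = 917.6/1.439 = 637.67.
Change = 637.67/708.55 − 1 = -0.1000.

-10.00%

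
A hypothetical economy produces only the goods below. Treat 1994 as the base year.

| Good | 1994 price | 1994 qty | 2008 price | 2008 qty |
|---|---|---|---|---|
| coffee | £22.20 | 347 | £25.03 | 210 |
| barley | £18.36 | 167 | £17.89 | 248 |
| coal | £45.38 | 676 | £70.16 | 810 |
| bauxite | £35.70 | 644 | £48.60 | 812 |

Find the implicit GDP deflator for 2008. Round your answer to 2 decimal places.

Nominal GDP 2008 = 25.03·210 + 17.89·248 + 70.16·810 + 48.60·812 = 105985.82.
Real GDP 2008 (at 1994 prices) = 22.20·210 + 18.36·248 + 45.38·810 + 35.70·812 = 74961.48.
Deflator = Nominal/Real × 100 = 105985.82/74961.48 × 100 = 141.387.

141.39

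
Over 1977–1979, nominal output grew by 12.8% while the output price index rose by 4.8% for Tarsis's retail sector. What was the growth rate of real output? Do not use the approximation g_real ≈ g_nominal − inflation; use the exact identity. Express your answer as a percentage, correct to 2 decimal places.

7.63%

(1 + g_nom) = (1 + g_real)(1 + π), so g_real = 1.1280 / 1.0480 − 1 = 0.07634.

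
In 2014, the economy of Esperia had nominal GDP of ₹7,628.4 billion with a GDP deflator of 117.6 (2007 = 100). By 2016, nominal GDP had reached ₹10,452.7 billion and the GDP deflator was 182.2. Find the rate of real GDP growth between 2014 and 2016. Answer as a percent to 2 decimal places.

-11.56%

Deflate each year: 2014 → 7628.4/1.176 = 6486.73; 2016 → 10452.7/1.822 = 5736.94.
So real GDP changed by 5736.94/6486.73 − 1 = -0.1156, i.e. -11.56%.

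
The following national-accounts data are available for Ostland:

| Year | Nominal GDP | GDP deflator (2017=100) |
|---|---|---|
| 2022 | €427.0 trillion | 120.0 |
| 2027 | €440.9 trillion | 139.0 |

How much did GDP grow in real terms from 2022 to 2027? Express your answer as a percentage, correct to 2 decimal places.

-10.86%

Real GDP 2022 = 427.0 / 1.200 = 355.83.
Real GDP 2027 = 440.9 / 1.390 = 317.19.
Real growth = 317.19 / 355.83 − 1 = -0.1086.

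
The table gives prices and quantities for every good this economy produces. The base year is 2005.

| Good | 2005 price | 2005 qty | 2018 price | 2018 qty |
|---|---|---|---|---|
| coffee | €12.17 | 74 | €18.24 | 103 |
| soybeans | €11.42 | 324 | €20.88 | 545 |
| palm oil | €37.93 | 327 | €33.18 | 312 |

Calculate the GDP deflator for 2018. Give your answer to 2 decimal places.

122.26

Nominal GDP 2018 = 18.24·103 + 20.88·545 + 33.18·312 = 23610.48.
Real GDP 2018 (at 2005 prices) = 12.17·103 + 11.42·545 + 37.93·312 = 19311.57.
Deflator = Nominal/Real × 100 = 23610.48/19311.57 × 100 = 122.261.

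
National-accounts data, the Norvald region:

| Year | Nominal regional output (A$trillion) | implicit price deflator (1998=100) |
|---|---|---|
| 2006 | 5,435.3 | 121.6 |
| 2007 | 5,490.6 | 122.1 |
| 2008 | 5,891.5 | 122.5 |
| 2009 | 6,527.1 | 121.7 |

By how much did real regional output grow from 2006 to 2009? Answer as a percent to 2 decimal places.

19.99%

Real regional output 2006 = 5435.3/1.216 = 4469.82.
Real regional output 2009 = 6527.1/1.217 = 5363.27.
Change = 5363.27/4469.82 − 1 = 0.1999.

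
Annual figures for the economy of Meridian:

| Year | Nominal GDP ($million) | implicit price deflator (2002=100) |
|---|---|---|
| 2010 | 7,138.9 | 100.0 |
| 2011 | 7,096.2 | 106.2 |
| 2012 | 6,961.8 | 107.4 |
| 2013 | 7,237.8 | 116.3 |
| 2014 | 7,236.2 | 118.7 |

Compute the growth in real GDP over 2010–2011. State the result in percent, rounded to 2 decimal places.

Real GDP 2010 = 7138.9/1.000 = 7138.90.
Real GDP 2011 = 7096.2/1.062 = 6681.92.
Change = 6681.92/7138.90 − 1 = -0.0640.

-6.40%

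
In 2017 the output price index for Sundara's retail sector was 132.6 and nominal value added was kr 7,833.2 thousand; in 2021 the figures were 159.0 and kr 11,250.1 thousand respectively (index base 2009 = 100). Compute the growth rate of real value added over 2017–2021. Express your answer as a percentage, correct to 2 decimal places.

Real value added 2017 = 7833.2 / 1.326 = 5907.39.
Real value added 2021 = 11250.1 / 1.590 = 7075.53.
Real growth = 7075.53 / 5907.39 − 1 = 0.1977.

19.77%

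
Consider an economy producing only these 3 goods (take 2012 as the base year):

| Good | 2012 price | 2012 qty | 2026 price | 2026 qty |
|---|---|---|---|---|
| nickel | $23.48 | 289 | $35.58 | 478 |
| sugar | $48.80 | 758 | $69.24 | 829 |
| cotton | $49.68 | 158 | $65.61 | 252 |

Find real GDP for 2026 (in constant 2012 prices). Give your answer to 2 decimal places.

$64198.00

Real GDP 2026 = Σ (p_2012 × q_2026) = 23.48·478 + 48.80·829 + 49.68·252 = 64198.00.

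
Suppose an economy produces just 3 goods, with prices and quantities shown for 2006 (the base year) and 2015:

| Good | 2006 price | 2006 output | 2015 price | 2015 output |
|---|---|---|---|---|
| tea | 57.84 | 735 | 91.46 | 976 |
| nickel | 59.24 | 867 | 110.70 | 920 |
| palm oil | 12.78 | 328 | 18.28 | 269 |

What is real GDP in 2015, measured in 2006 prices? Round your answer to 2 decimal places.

Real GDP 2015 = Σ (p_2006 × q_2015) = 57.84·976 + 59.24·920 + 12.78·269 = 114390.46.

114390.46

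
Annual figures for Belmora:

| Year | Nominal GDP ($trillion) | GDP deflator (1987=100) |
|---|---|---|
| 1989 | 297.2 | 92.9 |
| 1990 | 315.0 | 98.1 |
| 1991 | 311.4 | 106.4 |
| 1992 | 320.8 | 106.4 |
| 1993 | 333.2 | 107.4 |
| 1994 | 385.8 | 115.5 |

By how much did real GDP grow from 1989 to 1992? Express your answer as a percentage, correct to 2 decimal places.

-5.75%

Real GDP 1989 = 297.2/0.929 = 319.91.
Real GDP 1992 = 320.8/1.064 = 301.50.
Change = 301.50/319.91 − 1 = -0.0575.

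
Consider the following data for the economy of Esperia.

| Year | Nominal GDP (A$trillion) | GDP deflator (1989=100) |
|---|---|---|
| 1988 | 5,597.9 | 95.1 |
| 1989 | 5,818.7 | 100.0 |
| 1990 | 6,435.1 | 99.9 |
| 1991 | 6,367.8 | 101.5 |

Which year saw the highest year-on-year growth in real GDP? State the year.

1989: real = 5818.7/1.000 = 5818.70; growth vs 1988 (5886.33) = -1.15%.
1990: real = 6435.1/0.999 = 6441.54; growth vs 1989 (5818.70) = 10.70%.
1991: real = 6367.8/1.015 = 6273.69; growth vs 1990 (6441.54) = -2.61%.

1990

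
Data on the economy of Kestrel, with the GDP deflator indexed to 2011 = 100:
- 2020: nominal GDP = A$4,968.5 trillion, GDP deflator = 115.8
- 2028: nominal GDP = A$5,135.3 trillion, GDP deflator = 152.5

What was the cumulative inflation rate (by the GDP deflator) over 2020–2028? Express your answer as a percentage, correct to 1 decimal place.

31.7%

Price-level change = 152.5 / 115.8 − 1 = 0.3169.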